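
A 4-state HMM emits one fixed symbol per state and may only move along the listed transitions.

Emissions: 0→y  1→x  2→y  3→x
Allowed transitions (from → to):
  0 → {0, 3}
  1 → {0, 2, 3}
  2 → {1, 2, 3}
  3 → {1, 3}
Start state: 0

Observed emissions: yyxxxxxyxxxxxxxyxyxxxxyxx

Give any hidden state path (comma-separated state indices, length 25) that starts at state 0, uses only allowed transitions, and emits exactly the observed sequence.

0,0,3,1,3,3,1,0,3,3,3,3,3,3,1,2,1,2,1,3,3,1,2,1,3

  0: obs=y cand={0,2} pick 0 [start]
  1: obs=y cand={0,2} pick 0 [0->0 ok]
  2: obs=x cand={1,3} pick 3 [0->3 ok]
  3: obs=x cand={1,3} pick 1 [3->1 ok]
  4: obs=x cand={1,3} pick 3 [1->3 ok]
  5: obs=x cand={1,3} pick 3 [3->3 ok]
  6: obs=x cand={1,3} pick 1 [3->1 ok]
  7: obs=y cand={0,2} pick 0 [1->0 ok]
  8: obs=x cand={1,3} pick 3 [0->3 ok]
  9: obs=x cand={1,3} pick 3 [3->3 ok]
  10: obs=x cand={1,3} pick 3 [3->3 ok]
  11: obs=x cand={1,3} pick 3 [3->3 ok]
  12: obs=x cand={1,3} pick 3 [3->3 ok]
  13: obs=x cand={1,3} pick 3 [3->3 ok]
  14: obs=x cand={1,3} pick 1 [3->1 ok]
  15: obs=y cand={0,2} pick 2 [1->2 ok]
  16: obs=x cand={1,3} pick 1 [2->1 ok]
  17: obs=y cand={0,2} pick 2 [1->2 ok]
  18: obs=x cand={1,3} pick 1 [2->1 ok]
  19: obs=x cand={1,3} pick 3 [1->3 ok]
  20: obs=x cand={1,3} pick 3 [3->3 ok]
  21: obs=x cand={1,3} pick 1 [3->1 ok]
  22: obs=y cand={0,2} pick 2 [1->2 ok]
  23: obs=x cand={1,3} pick 1 [2->1 ok]
  24: obs=x cand={1,3} pick 3 [1->3 ok]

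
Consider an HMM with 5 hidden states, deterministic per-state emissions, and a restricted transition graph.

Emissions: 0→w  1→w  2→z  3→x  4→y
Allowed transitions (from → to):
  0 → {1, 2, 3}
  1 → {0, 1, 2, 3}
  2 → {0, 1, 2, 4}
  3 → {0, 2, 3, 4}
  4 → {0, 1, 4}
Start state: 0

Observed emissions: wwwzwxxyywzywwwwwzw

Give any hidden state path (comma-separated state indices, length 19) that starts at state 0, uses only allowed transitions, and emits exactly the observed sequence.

  pos 0: w in {0,1}, choose 0; start
  pos 1: w in {0,1}, choose 1; 0->1 ok
  pos 2: w in {0,1}, choose 1; 1->1 ok
  pos 3: z in {2}, choose 2; 1->2 ok
  pos 4: w in {0,1}, choose 0; 2->0 ok
  pos 5: x in {3}, choose 3; 0->3 ok
  pos 6: x in {3}, choose 3; 3->3 ok
  pos 7: y in {4}, choose 4; 3->4 ok
  pos 8: y in {4}, choose 4; 4->4 ok
  pos 9: w in {0,1}, choose 1; 4->1 ok
  pos 10: z in {2}, choose 2; 1->2 ok
  pos 11: y in {4}, choose 4; 2->4 ok
  pos 12: w in {0,1}, choose 1; 4->1 ok
  pos 13: w in {0,1}, choose 0; 1->0 ok
  pos 14: w in {0,1}, choose 1; 0->1 ok
  pos 15: w in {0,1}, choose 1; 1->1 ok
  pos 16: w in {0,1}, choose 0; 1->0 ok
  pos 17: z in {2}, choose 2; 0->2 ok
  pos 18: w in {0,1}, choose 1; 2->1 ok

0,1,1,2,0,3,3,4,4,1,2,4,1,0,1,1,0,2,1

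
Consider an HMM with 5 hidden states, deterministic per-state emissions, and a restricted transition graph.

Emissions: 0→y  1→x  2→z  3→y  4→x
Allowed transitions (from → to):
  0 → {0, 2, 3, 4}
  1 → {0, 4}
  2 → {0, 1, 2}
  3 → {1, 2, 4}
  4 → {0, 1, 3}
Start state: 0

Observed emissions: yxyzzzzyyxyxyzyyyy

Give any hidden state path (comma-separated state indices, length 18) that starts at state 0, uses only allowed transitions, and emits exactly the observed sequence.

  pos 0: y in {0,3}, choose 0; start
  pos 1: x in {1,4}, choose 4; 0->4 ok
  pos 2: y in {0,3}, choose 0; 4->0 ok
  pos 3: z in {2}, choose 2; 0->2 ok
  pos 4: z in {2}, choose 2; 2->2 ok
  pos 5: z in {2}, choose 2; 2->2 ok
  pos 6: z in {2}, choose 2; 2->2 ok
  pos 7: y in {0,3}, choose 0; 2->0 ok
  pos 8: y in {0,3}, choose 3; 0->3 ok
  pos 9: x in {1,4}, choose 4; 3->4 ok
  pos 10: y in {0,3}, choose 3; 4->3 ok
  pos 11: x in {1,4}, choose 1; 3->1 ok
  pos 12: y in {0,3}, choose 0; 1->0 ok
  pos 13: z in {2}, choose 2; 0->2 ok
  pos 14: y in {0,3}, choose 0; 2->0 ok
  pos 15: y in {0,3}, choose 0; 0->0 ok
  pos 16: y in {0,3}, choose 0; 0->0 ok
  pos 17: y in {0,3}, choose 0; 0->0 ok

0,4,0,2,2,2,2,0,3,4,3,1,0,2,0,0,0,0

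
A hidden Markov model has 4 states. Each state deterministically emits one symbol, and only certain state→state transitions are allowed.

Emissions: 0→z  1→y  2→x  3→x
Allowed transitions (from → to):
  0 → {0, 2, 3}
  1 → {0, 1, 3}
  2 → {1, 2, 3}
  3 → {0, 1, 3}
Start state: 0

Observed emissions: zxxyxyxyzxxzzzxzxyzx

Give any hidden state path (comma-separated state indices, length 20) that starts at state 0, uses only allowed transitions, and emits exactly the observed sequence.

0,3,3,1,3,1,3,1,0,2,3,0,0,0,3,0,2,1,0,3

  [0] z  {0}  => 0  start
  [1] x  {2,3}  => 3  0->3 ok
  [2] x  {2,3}  => 3  3->3 ok
  [3] y  {1}  => 1  3->1 ok
  [4] x  {2,3}  => 3  1->3 ok
  [5] y  {1}  => 1  3->1 ok
  [6] x  {2,3}  => 3  1->3 ok
  [7] y  {1}  => 1  3->1 ok
  [8] z  {0}  => 0  1->0 ok
  [9] x  {2,3}  => 2  0->2 ok
  [10] x  {2,3}  => 3  2->3 ok
  [11] z  {0}  => 0  3->0 ok
  [12] z  {0}  => 0  0->0 ok
  [13] z  {0}  => 0  0->0 ok
  [14] x  {2,3}  => 3  0->3 ok
  [15] z  {0}  => 0  3->0 ok
  [16] x  {2,3}  => 2  0->2 ok
  [17] y  {1}  => 1  2->1 ok
  [18] z  {0}  => 0  1->0 ok
  [19] x  {2,3}  => 3  0->3 ok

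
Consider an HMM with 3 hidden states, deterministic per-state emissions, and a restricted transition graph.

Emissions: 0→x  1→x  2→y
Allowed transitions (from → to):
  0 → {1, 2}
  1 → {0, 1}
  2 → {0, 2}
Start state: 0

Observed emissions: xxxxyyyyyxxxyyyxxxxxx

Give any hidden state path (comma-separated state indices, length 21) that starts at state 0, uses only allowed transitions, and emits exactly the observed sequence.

0,1,1,0,2,2,2,2,2,0,1,0,2,2,2,0,1,1,1,1,0

  0: obs=x cand={0,1} pick 0 [start]
  1: obs=x cand={0,1} pick 1 [0->1 ok]
  2: obs=x cand={0,1} pick 1 [1->1 ok]
  3: obs=x cand={0,1} pick 0 [1->0 ok]
  4: obs=y cand={2} pick 2 [0->2 ok]
  5: obs=y cand={2} pick 2 [2->2 ok]
  6: obs=y cand={2} pick 2 [2->2 ok]
  7: obs=y cand={2} pick 2 [2->2 ok]
  8: obs=y cand={2} pick 2 [2->2 ok]
  9: obs=x cand={0,1} pick 0 [2->0 ok]
  10: obs=x cand={0,1} pick 1 [0->1 ok]
  11: obs=x cand={0,1} pick 0 [1->0 ok]
  12: obs=y cand={2} pick 2 [0->2 ok]
  13: obs=y cand={2} pick 2 [2->2 ok]
  14: obs=y cand={2} pick 2 [2->2 ok]
  15: obs=x cand={0,1} pick 0 [2->0 ok]
  16: obs=x cand={0,1} pick 1 [0->1 ok]
  17: obs=x cand={0,1} pick 1 [1->1 ok]
  18: obs=x cand={0,1} pick 1 [1->1 ok]
  19: obs=x cand={0,1} pick 1 [1->1 ok]
  20: obs=x cand={0,1} pick 0 [1->0 ok]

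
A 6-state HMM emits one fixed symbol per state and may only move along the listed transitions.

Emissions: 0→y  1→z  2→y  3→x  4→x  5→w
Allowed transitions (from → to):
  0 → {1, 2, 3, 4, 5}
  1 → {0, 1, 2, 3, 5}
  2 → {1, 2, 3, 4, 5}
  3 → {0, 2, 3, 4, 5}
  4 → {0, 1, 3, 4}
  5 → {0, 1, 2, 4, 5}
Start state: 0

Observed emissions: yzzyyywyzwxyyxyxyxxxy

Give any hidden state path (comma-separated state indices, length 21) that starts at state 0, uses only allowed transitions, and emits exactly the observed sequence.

0,1,1,0,2,2,5,2,1,5,4,0,2,3,0,3,2,3,4,3,2

  [0] y  {0,2}  => 0  start
  [1] z  {1}  => 1  0->1 ok
  [2] z  {1}  => 1  1->1 ok
  [3] y  {0,2}  => 0  1->0 ok
  [4] y  {0,2}  => 2  0->2 ok
  [5] y  {0,2}  => 2  2->2 ok
  [6] w  {5}  => 5  2->5 ok
  [7] y  {0,2}  => 2  5->2 ok
  [8] z  {1}  => 1  2->1 ok
  [9] w  {5}  => 5  1->5 ok
  [10] x  {3,4}  => 4  5->4 ok
  [11] y  {0,2}  => 0  4->0 ok
  [12] y  {0,2}  => 2  0->2 ok
  [13] x  {3,4}  => 3  2->3 ok
  [14] y  {0,2}  => 0  3->0 ok
  [15] x  {3,4}  => 3  0->3 ok
  [16] y  {0,2}  => 2  3->2 ok
  [17] x  {3,4}  => 3  2->3 ok
  [18] x  {3,4}  => 4  3->4 ok
  [19] x  {3,4}  => 3  4->3 ok
  [20] y  {0,2}  => 2  3->2 ok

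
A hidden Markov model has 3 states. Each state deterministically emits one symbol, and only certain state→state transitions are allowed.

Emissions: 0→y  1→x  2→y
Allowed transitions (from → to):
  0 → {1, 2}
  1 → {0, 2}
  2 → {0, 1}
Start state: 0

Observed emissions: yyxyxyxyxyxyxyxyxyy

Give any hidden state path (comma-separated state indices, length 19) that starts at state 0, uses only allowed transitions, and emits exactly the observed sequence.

  t0 'y' -> {0,2}, take 0 (start)
  t1 'y' -> {0,2}, take 2 (0->2 ok)
  t2 'x' -> {1}, take 1 (2->1 ok)
  t3 'y' -> {0,2}, take 0 (1->0 ok)
  t4 'x' -> {1}, take 1 (0->1 ok)
  t5 'y' -> {0,2}, take 2 (1->2 ok)
  t6 'x' -> {1}, take 1 (2->1 ok)
  t7 'y' -> {0,2}, take 0 (1->0 ok)
  t8 'x' -> {1}, take 1 (0->1 ok)
  t9 'y' -> {0,2}, take 2 (1->2 ok)
  t10 'x' -> {1}, take 1 (2->1 ok)
  t11 'y' -> {0,2}, take 0 (1->0 ok)
  t12 'x' -> {1}, take 1 (0->1 ok)
  t13 'y' -> {0,2}, take 0 (1->0 ok)
  t14 'x' -> {1}, take 1 (0->1 ok)
  t15 'y' -> {0,2}, take 0 (1->0 ok)
  t16 'x' -> {1}, take 1 (0->1 ok)
  t17 'y' -> {0,2}, take 0 (1->0 ok)
  t18 'y' -> {0,2}, take 2 (0->2 ok)

0,2,1,0,1,2,1,0,1,2,1,0,1,0,1,0,1,0,2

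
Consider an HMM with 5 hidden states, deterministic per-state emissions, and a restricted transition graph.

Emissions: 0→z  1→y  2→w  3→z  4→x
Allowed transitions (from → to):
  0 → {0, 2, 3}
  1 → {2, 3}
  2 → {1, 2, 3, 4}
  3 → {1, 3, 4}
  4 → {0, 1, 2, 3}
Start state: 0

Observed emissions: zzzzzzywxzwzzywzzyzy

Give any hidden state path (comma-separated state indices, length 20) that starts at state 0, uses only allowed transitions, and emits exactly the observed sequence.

0,0,0,0,0,3,1,2,4,0,2,3,3,1,2,3,3,1,3,1

  pos 0: z in {0,3}, choose 0; start
  pos 1: z in {0,3}, choose 0; 0->0 ok
  pos 2: z in {0,3}, choose 0; 0->0 ok
  pos 3: z in {0,3}, choose 0; 0->0 ok
  pos 4: z in {0,3}, choose 0; 0->0 ok
  pos 5: z in {0,3}, choose 3; 0->3 ok
  pos 6: y in {1}, choose 1; 3->1 ok
  pos 7: w in {2}, choose 2; 1->2 ok
  pos 8: x in {4}, choose 4; 2->4 ok
  pos 9: z in {0,3}, choose 0; 4->0 ok
  pos 10: w in {2}, choose 2; 0->2 ok
  pos 11: z in {0,3}, choose 3; 2->3 ok
  pos 12: z in {0,3}, choose 3; 3->3 ok
  pos 13: y in {1}, choose 1; 3->1 ok
  pos 14: w in {2}, choose 2; 1->2 ok
  pos 15: z in {0,3}, choose 3; 2->3 ok
  pos 16: z in {0,3}, choose 3; 3->3 ok
  pos 17: y in {1}, choose 1; 3->1 ok
  pos 18: z in {0,3}, choose 3; 1->3 ok
  pos 19: y in {1}, choose 1; 3->1 ok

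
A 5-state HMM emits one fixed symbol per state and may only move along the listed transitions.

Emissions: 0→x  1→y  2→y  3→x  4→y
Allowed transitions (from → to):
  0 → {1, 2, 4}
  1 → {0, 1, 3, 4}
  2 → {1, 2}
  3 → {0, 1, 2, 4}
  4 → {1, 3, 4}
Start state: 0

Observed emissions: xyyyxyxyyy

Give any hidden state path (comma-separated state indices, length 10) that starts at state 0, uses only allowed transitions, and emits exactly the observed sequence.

  0: obs=x cand={0,3} pick 0 [start]
  1: obs=y cand={1,2,4} pick 2 [0->2 ok]
  2: obs=y cand={1,2,4} pick 2 [2->2 ok]
  3: obs=y cand={1,2,4} pick 1 [2->1 ok]
  4: obs=x cand={0,3} pick 3 [1->3 ok]
  5: obs=y cand={1,2,4} pick 1 [3->1 ok]
  6: obs=x cand={0,3} pick 0 [1->0 ok]
  7: obs=y cand={1,2,4} pick 1 [0->1 ok]
  8: obs=y cand={1,2,4} pick 1 [1->1 ok]
  9: obs=y cand={1,2,4} pick 1 [1->1 ok]

0,2,2,1,3,1,0,1,1,1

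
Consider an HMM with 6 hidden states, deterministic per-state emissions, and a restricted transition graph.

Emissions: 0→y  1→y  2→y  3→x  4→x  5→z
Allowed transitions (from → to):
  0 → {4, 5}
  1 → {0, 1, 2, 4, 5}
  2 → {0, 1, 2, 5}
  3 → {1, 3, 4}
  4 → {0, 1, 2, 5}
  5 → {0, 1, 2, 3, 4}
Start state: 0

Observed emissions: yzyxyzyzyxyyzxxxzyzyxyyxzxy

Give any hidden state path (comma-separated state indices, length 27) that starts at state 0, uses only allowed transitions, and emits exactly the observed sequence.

0,5,1,4,0,5,2,5,0,4,1,0,5,3,3,4,5,0,5,0,4,1,0,4,5,4,1

  pos 0: y in {0,1,2}, choose 0; start
  pos 1: z in {5}, choose 5; 0->5 ok
  pos 2: y in {0,1,2}, choose 1; 5->1 ok
  pos 3: x in {3,4}, choose 4; 1->4 ok
  pos 4: y in {0,1,2}, choose 0; 4->0 ok
  pos 5: z in {5}, choose 5; 0->5 ok
  pos 6: y in {0,1,2}, choose 2; 5->2 ok
  pos 7: z in {5}, choose 5; 2->5 ok
  pos 8: y in {0,1,2}, choose 0; 5->0 ok
  pos 9: x in {3,4}, choose 4; 0->4 ok
  pos 10: y in {0,1,2}, choose 1; 4->1 ok
  pos 11: y in {0,1,2}, choose 0; 1->0 ok
  pos 12: z in {5}, choose 5; 0->5 ok
  pos 13: x in {3,4}, choose 3; 5->3 ok
  pos 14: x in {3,4}, choose 3; 3->3 ok
  pos 15: x in {3,4}, choose 4; 3->4 ok
  pos 16: z in {5}, choose 5; 4->5 ok
  pos 17: y in {0,1,2}, choose 0; 5->0 ok
  pos 18: z in {5}, choose 5; 0->5 ok
  pos 19: y in {0,1,2}, choose 0; 5->0 ok
  pos 20: x in {3,4}, choose 4; 0->4 ok
  pos 21: y in {0,1,2}, choose 1; 4->1 ok
  pos 22: y in {0,1,2}, choose 0; 1->0 ok
  pos 23: x in {3,4}, choose 4; 0->4 ok
  pos 24: z in {5}, choose 5; 4->5 ok
  pos 25: x in {3,4}, choose 4; 5->4 ok
  pos 26: y in {0,1,2}, choose 1; 4->1 ok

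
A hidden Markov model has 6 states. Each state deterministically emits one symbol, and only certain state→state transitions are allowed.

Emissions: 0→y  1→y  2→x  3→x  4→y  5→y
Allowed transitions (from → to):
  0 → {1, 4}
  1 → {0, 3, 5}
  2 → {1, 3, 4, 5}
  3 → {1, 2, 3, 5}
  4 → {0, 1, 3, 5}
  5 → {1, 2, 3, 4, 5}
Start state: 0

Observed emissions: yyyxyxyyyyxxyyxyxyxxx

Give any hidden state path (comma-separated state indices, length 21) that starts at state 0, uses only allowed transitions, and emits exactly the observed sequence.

  t0 'y' -> {0,1,4,5}, take 0 (start)
  t1 'y' -> {0,1,4,5}, take 1 (0->1 ok)
  t2 'y' -> {0,1,4,5}, take 5 (1->5 ok)
  t3 'x' -> {2,3}, take 2 (5->2 ok)
  t4 'y' -> {0,1,4,5}, take 5 (2->5 ok)
  t5 'x' -> {2,3}, take 2 (5->2 ok)
  t6 'y' -> {0,1,4,5}, take 1 (2->1 ok)
  t7 'y' -> {0,1,4,5}, take 5 (1->5 ok)
  t8 'y' -> {0,1,4,5}, take 1 (5->1 ok)
  t9 'y' -> {0,1,4,5}, take 5 (1->5 ok)
  t10 'x' -> {2,3}, take 2 (5->2 ok)
  t11 'x' -> {2,3}, take 3 (2->3 ok)
  t12 'y' -> {0,1,4,5}, take 5 (3->5 ok)
  t13 'y' -> {0,1,4,5}, take 1 (5->1 ok)
  t14 'x' -> {2,3}, take 3 (1->3 ok)
  t15 'y' -> {0,1,4,5}, take 5 (3->5 ok)
  t16 'x' -> {2,3}, take 2 (5->2 ok)
  t17 'y' -> {0,1,4,5}, take 1 (2->1 ok)
  t18 'x' -> {2,3}, take 3 (1->3 ok)
  t19 'x' -> {2,3}, take 2 (3->2 ok)
  t20 'x' -> {2,3}, take 3 (2->3 ok)

0,1,5,2,5,2,1,5,1,5,2,3,5,1,3,5,2,1,3,2,3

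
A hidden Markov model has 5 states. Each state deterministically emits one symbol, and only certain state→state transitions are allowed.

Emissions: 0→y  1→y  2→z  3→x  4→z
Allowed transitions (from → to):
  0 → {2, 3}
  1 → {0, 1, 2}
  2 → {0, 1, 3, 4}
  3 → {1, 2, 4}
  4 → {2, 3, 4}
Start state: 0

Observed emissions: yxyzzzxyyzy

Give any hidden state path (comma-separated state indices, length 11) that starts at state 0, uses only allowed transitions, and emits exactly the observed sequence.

0,3,1,2,4,4,3,1,0,2,1

  t0 'y' -> {0,1}, take 0 (start)
  t1 'x' -> {3}, take 3 (0->3 ok)
  t2 'y' -> {0,1}, take 1 (3->1 ok)
  t3 'z' -> {2,4}, take 2 (1->2 ok)
  t4 'z' -> {2,4}, take 4 (2->4 ok)
  t5 'z' -> {2,4}, take 4 (4->4 ok)
  t6 'x' -> {3}, take 3 (4->3 ok)
  t7 'y' -> {0,1}, take 1 (3->1 ok)
  t8 'y' -> {0,1}, take 0 (1->0 ok)
  t9 'z' -> {2,4}, take 2 (0->2 ok)
  t10 'y' -> {0,1}, take 1 (2->1 ok)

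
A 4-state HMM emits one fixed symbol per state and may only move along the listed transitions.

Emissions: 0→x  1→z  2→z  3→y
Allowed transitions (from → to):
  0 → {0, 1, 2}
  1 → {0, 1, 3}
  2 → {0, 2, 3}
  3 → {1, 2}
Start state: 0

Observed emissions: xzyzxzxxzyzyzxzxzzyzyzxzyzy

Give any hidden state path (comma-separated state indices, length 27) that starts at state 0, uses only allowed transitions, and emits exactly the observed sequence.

  pos 0: x in {0}, choose 0; start
  pos 1: z in {1,2}, choose 2; 0->2 ok
  pos 2: y in {3}, choose 3; 2->3 ok
  pos 3: z in {1,2}, choose 2; 3->2 ok
  pos 4: x in {0}, choose 0; 2->0 ok
  pos 5: z in {1,2}, choose 2; 0->2 ok
  pos 6: x in {0}, choose 0; 2->0 ok
  pos 7: x in {0}, choose 0; 0->0 ok
  pos 8: z in {1,2}, choose 2; 0->2 ok
  pos 9: y in {3}, choose 3; 2->3 ok
  pos 10: z in {1,2}, choose 1; 3->1 ok
  pos 11: y in {3}, choose 3; 1->3 ok
  pos 12: z in {1,2}, choose 1; 3->1 ok
  pos 13: x in {0}, choose 0; 1->0 ok
  pos 14: z in {1,2}, choose 1; 0->1 ok
  pos 15: x in {0}, choose 0; 1->0 ok
  pos 16: z in {1,2}, choose 2; 0->2 ok
  pos 17: z in {1,2}, choose 2; 2->2 ok
  pos 18: y in {3}, choose 3; 2->3 ok
  pos 19: z in {1,2}, choose 1; 3->1 ok
  pos 20: y in {3}, choose 3; 1->3 ok
  pos 21: z in {1,2}, choose 1; 3->1 ok
  pos 22: x in {0}, choose 0; 1->0 ok
  pos 23: z in {1,2}, choose 2; 0->2 ok
  pos 24: y in {3}, choose 3; 2->3 ok
  pos 25: z in {1,2}, choose 2; 3->2 ok
  pos 26: y in {3}, choose 3; 2->3 ok

0,2,3,2,0,2,0,0,2,3,1,3,1,0,1,0,2,2,3,1,3,1,0,2,3,2,3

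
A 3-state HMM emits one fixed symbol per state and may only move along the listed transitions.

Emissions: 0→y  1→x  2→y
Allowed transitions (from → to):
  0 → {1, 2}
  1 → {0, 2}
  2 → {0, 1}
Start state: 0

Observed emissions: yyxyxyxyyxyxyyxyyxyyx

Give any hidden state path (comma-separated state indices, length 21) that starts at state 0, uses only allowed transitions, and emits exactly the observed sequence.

  [0] y  {0,2}  => 0  start
  [1] y  {0,2}  => 2  0->2 ok
  [2] x  {1}  => 1  2->1 ok
  [3] y  {0,2}  => 0  1->0 ok
  [4] x  {1}  => 1  0->1 ok
  [5] y  {0,2}  => 2  1->2 ok
  [6] x  {1}  => 1  2->1 ok
  [7] y  {0,2}  => 2  1->2 ok
  [8] y  {0,2}  => 0  2->0 ok
  [9] x  {1}  => 1  0->1 ok
  [10] y  {0,2}  => 2  1->2 ok
  [11] x  {1}  => 1  2->1 ok
  [12] y  {0,2}  => 2  1->2 ok
  [13] y  {0,2}  => 0  2->0 ok
  [14] x  {1}  => 1  0->1 ok
  [15] y  {0,2}  => 0  1->0 ok
  [16] y  {0,2}  => 2  0->2 ok
  [17] x  {1}  => 1  2->1 ok
  [18] y  {0,2}  => 2  1->2 ok
  [19] y  {0,2}  => 0  2->0 ok
  [20] x  {1}  => 1  0->1 ok

0,2,1,0,1,2,1,2,0,1,2,1,2,0,1,0,2,1,2,0,1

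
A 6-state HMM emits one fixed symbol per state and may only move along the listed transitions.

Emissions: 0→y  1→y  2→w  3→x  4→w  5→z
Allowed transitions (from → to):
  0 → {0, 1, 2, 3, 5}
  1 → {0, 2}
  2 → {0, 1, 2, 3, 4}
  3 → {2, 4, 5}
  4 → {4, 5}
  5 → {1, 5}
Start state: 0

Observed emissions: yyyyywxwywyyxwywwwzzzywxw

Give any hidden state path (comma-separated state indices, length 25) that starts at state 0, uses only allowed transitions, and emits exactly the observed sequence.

0,1,0,0,0,2,3,2,0,2,1,0,3,2,1,2,4,4,5,5,5,1,2,3,2

  [0] y  {0,1}  => 0  start
  [1] y  {0,1}  => 1  0->1 ok
  [2] y  {0,1}  => 0  1->0 ok
  [3] y  {0,1}  => 0  0->0 ok
  [4] y  {0,1}  => 0  0->0 ok
  [5] w  {2,4}  => 2  0->2 ok
  [6] x  {3}  => 3  2->3 ok
  [7] w  {2,4}  => 2  3->2 ok
  [8] y  {0,1}  => 0  2->0 ok
  [9] w  {2,4}  => 2  0->2 ok
  [10] y  {0,1}  => 1  2->1 ok
  [11] y  {0,1}  => 0  1->0 ok
  [12] x  {3}  => 3  0->3 ok
  [13] w  {2,4}  => 2  3->2 ok
  [14] y  {0,1}  => 1  2->1 ok
  [15] w  {2,4}  => 2  1->2 ok
  [16] w  {2,4}  => 4  2->4 ok
  [17] w  {2,4}  => 4  4->4 ok
  [18] z  {5}  => 5  4->5 ok
  [19] z  {5}  => 5  5->5 ok
  [20] z  {5}  => 5  5->5 ok
  [21] y  {0,1}  => 1  5->1 ok
  [22] w  {2,4}  => 2  1->2 ok
  [23] x  {3}  => 3  2->3 ok
  [24] w  {2,4}  => 2  3->2 ok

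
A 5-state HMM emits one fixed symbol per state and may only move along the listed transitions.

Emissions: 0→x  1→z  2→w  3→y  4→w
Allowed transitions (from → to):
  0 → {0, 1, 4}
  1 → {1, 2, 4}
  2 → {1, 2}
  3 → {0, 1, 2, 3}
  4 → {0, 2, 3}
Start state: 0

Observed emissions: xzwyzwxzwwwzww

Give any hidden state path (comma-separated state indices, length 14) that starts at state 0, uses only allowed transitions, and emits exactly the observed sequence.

0,1,4,3,1,4,0,1,2,2,2,1,2,2

  0: obs=x cand={0} pick 0 [start]
  1: obs=z cand={1} pick 1 [0->1 ok]
  2: obs=w cand={2,4} pick 4 [1->4 ok]
  3: obs=y cand={3} pick 3 [4->3 ok]
  4: obs=z cand={1} pick 1 [3->1 ok]
  5: obs=w cand={2,4} pick 4 [1->4 ok]
  6: obs=x cand={0} pick 0 [4->0 ok]
  7: obs=z cand={1} pick 1 [0->1 ok]
  8: obs=w cand={2,4} pick 2 [1->2 ok]
  9: obs=w cand={2,4} pick 2 [2->2 ok]
  10: obs=w cand={2,4} pick 2 [2->2 ok]
  11: obs=z cand={1} pick 1 [2->1 ok]
  12: obs=w cand={2,4} pick 2 [1->2 ok]
  13: obs=w cand={2,4} pick 2 [2->2 ok]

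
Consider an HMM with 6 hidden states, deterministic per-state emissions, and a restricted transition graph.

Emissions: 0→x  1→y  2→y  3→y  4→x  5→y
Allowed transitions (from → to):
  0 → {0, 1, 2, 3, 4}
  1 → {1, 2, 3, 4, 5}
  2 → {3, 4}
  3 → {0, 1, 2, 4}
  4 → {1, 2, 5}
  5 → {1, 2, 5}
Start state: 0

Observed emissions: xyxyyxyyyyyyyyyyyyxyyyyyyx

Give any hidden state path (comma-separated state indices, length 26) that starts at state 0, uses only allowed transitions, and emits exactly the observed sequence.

0,2,4,2,3,0,1,1,1,5,5,1,3,2,3,1,1,3,4,1,2,3,2,3,2,4

  [0] x  {0,4}  => 0  start
  [1] y  {1,2,3,5}  => 2  0->2 ok
  [2] x  {0,4}  => 4  2->4 ok
  [3] y  {1,2,3,5}  => 2  4->2 ok
  [4] y  {1,2,3,5}  => 3  2->3 ok
  [5] x  {0,4}  => 0  3->0 ok
  [6] y  {1,2,3,5}  => 1  0->1 ok
  [7] y  {1,2,3,5}  => 1  1->1 ok
  [8] y  {1,2,3,5}  => 1  1->1 ok
  [9] y  {1,2,3,5}  => 5  1->5 ok
  [10] y  {1,2,3,5}  => 5  5->5 ok
  [11] y  {1,2,3,5}  => 1  5->1 ok
  [12] y  {1,2,3,5}  => 3  1->3 ok
  [13] y  {1,2,3,5}  => 2  3->2 ok
  [14] y  {1,2,3,5}  => 3  2->3 ok
  [15] y  {1,2,3,5}  => 1  3->1 ok
  [16] y  {1,2,3,5}  => 1  1->1 ok
  [17] y  {1,2,3,5}  => 3  1->3 ok
  [18] x  {0,4}  => 4  3->4 ok
  [19] y  {1,2,3,5}  => 1  4->1 ok
  [20] y  {1,2,3,5}  => 2  1->2 ok
  [21] y  {1,2,3,5}  => 3  2->3 ok
  [22] y  {1,2,3,5}  => 2  3->2 ok
  [23] y  {1,2,3,5}  => 3  2->3 ok
  [24] y  {1,2,3,5}  => 2  3->2 ok
  [25] x  {0,4}  => 4  2->4 ok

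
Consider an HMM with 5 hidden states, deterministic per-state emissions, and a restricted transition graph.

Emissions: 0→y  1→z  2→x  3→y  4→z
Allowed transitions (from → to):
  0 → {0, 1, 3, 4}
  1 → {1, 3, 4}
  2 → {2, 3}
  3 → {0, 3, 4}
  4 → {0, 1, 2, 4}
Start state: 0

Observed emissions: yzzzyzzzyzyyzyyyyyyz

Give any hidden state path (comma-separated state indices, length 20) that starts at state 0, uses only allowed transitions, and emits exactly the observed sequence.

0,1,4,1,3,4,4,1,3,4,0,0,1,3,3,3,3,3,3,4

  0: obs=y cand={0,3} pick 0 [start]
  1: obs=z cand={1,4} pick 1 [0->1 ok]
  2: obs=z cand={1,4} pick 4 [1->4 ok]
  3: obs=z cand={1,4} pick 1 [4->1 ok]
  4: obs=y cand={0,3} pick 3 [1->3 ok]
  5: obs=z cand={1,4} pick 4 [3->4 ok]
  6: obs=z cand={1,4} pick 4 [4->4 ok]
  7: obs=z cand={1,4} pick 1 [4->1 ok]
  8: obs=y cand={0,3} pick 3 [1->3 ok]
  9: obs=z cand={1,4} pick 4 [3->4 ok]
  10: obs=y cand={0,3} pick 0 [4->0 ok]
  11: obs=y cand={0,3} pick 0 [0->0 ok]
  12: obs=z cand={1,4} pick 1 [0->1 ok]
  13: obs=y cand={0,3} pick 3 [1->3 ok]
  14: obs=y cand={0,3} pick 3 [3->3 ok]
  15: obs=y cand={0,3} pick 3 [3->3 ok]
  16: obs=y cand={0,3} pick 3 [3->3 ok]
  17: obs=y cand={0,3} pick 3 [3->3 ok]
  18: obs=y cand={0,3} pick 3 [3->3 ok]
  19: obs=z cand={1,4} pick 4 [3->4 ok]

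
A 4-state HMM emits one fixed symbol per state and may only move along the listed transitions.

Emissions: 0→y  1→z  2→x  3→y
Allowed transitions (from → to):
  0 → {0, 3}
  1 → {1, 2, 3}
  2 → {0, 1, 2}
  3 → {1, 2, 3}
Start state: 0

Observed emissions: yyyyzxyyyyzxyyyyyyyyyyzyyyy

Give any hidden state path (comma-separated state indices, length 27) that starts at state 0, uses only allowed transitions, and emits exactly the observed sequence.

  t0 'y' -> {0,3}, take 0 (start)
  t1 'y' -> {0,3}, take 0 (0->0 ok)
  t2 'y' -> {0,3}, take 0 (0->0 ok)
  t3 'y' -> {0,3}, take 3 (0->3 ok)
  t4 'z' -> {1}, take 1 (3->1 ok)
  t5 'x' -> {2}, take 2 (1->2 ok)
  t6 'y' -> {0,3}, take 0 (2->0 ok)
  t7 'y' -> {0,3}, take 0 (0->0 ok)
  t8 'y' -> {0,3}, take 3 (0->3 ok)
  t9 'y' -> {0,3}, take 3 (3->3 ok)
  t10 'z' -> {1}, take 1 (3->1 ok)
  t11 'x' -> {2}, take 2 (1->2 ok)
  t12 'y' -> {0,3}, take 0 (2->0 ok)
  t13 'y' -> {0,3}, take 0 (0->0 ok)
  t14 'y' -> {0,3}, take 0 (0->0 ok)
  t15 'y' -> {0,3}, take 0 (0->0 ok)
  t16 'y' -> {0,3}, take 0 (0->0 ok)
  t17 'y' -> {0,3}, take 0 (0->0 ok)
  t18 'y' -> {0,3}, take 3 (0->3 ok)
  t19 'y' -> {0,3}, take 3 (3->3 ok)
  t20 'y' -> {0,3}, take 3 (3->3 ok)
  t21 'y' -> {0,3}, take 3 (3->3 ok)
  t22 'z' -> {1}, take 1 (3->1 ok)
  t23 'y' -> {0,3}, take 3 (1->3 ok)
  t24 'y' -> {0,3}, take 3 (3->3 ok)
  t25 'y' -> {0,3}, take 3 (3->3 ok)
  t26 'y' -> {0,3}, take 3 (3->3 ok)

0,0,0,3,1,2,0,0,3,3,1,2,0,0,0,0,0,0,3,3,3,3,1,3,3,3,3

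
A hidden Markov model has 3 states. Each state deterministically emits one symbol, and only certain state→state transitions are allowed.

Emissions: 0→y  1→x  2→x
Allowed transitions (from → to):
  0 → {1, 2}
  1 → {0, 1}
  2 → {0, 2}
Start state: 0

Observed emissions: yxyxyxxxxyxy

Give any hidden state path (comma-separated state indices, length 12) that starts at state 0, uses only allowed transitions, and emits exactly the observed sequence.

0,1,0,2,0,1,1,1,1,0,2,0

  0: obs=y cand={0} pick 0 [start]
  1: obs=x cand={1,2} pick 1 [0->1 ok]
  2: obs=y cand={0} pick 0 [1->0 ok]
  3: obs=x cand={1,2} pick 2 [0->2 ok]
  4: obs=y cand={0} pick 0 [2->0 ok]
  5: obs=x cand={1,2} pick 1 [0->1 ok]
  6: obs=x cand={1,2} pick 1 [1->1 ok]
  7: obs=x cand={1,2} pick 1 [1->1 ok]
  8: obs=x cand={1,2} pick 1 [1->1 ok]
  9: obs=y cand={0} pick 0 [1->0 ok]
  10: obs=x cand={1,2} pick 2 [0->2 ok]
  11: obs=y cand={0} pick 0 [2->0 ok]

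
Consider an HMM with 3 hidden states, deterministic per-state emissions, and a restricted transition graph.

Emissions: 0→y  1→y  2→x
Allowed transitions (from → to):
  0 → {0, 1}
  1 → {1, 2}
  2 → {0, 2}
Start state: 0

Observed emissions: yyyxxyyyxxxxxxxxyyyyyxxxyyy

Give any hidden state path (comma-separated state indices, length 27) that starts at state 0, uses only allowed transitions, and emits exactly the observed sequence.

  0: obs=y cand={0,1} pick 0 [start]
  1: obs=y cand={0,1} pick 0 [0->0 ok]
  2: obs=y cand={0,1} pick 1 [0->1 ok]
  3: obs=x cand={2} pick 2 [1->2 ok]
  4: obs=x cand={2} pick 2 [2->2 ok]
  5: obs=y cand={0,1} pick 0 [2->0 ok]
  6: obs=y cand={0,1} pick 0 [0->0 ok]
  7: obs=y cand={0,1} pick 1 [0->1 ok]
  8: obs=x cand={2} pick 2 [1->2 ok]
  9: obs=x cand={2} pick 2 [2->2 ok]
  10: obs=x cand={2} pick 2 [2->2 ok]
  11: obs=x cand={2} pick 2 [2->2 ok]
  12: obs=x cand={2} pick 2 [2->2 ok]
  13: obs=x cand={2} pick 2 [2->2 ok]
  14: obs=x cand={2} pick 2 [2->2 ok]
  15: obs=x cand={2} pick 2 [2->2 ok]
  16: obs=y cand={0,1} pick 0 [2->0 ok]
  17: obs=y cand={0,1} pick 0 [0->0 ok]
  18: obs=y cand={0,1} pick 0 [0->0 ok]
  19: obs=y cand={0,1} pick 0 [0->0 ok]
  20: obs=y cand={0,1} pick 1 [0->1 ok]
  21: obs=x cand={2} pick 2 [1->2 ok]
  22: obs=x cand={2} pick 2 [2->2 ok]
  23: obs=x cand={2} pick 2 [2->2 ok]
  24: obs=y cand={0,1} pick 0 [2->0 ok]
  25: obs=y cand={0,1} pick 0 [0->0 ok]
  26: obs=y cand={0,1} pick 1 [0->1 ok]

0,0,1,2,2,0,0,1,2,2,2,2,2,2,2,2,0,0,0,0,1,2,2,2,0,0,1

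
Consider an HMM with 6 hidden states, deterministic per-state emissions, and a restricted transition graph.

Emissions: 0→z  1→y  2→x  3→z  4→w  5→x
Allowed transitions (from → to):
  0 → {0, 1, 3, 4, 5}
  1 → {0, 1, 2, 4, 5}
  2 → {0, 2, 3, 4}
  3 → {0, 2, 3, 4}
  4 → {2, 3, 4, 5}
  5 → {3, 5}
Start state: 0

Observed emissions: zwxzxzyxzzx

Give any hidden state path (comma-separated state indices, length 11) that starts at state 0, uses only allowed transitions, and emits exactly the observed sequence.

0,4,5,3,2,0,1,5,3,3,2

  t0 'z' -> {0,3}, take 0 (start)
  t1 'w' -> {4}, take 4 (0->4 ok)
  t2 'x' -> {2,5}, take 5 (4->5 ok)
  t3 'z' -> {0,3}, take 3 (5->3 ok)
  t4 'x' -> {2,5}, take 2 (3->2 ok)
  t5 'z' -> {0,3}, take 0 (2->0 ok)
  t6 'y' -> {1}, take 1 (0->1 ok)
  t7 'x' -> {2,5}, take 5 (1->5 ok)
  t8 'z' -> {0,3}, take 3 (5->3 ok)
  t9 'z' -> {0,3}, take 3 (3->3 ok)
  t10 'x' -> {2,5}, take 2 (3->2 ok)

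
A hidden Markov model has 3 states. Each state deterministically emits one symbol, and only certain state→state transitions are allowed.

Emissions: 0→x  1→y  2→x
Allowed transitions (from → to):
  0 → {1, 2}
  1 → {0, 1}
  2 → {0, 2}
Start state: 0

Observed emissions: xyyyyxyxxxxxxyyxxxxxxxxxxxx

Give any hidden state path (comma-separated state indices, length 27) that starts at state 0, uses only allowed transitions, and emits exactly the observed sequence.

0,1,1,1,1,0,1,0,2,0,2,2,0,1,1,0,2,2,2,2,2,0,2,0,2,2,0

  pos 0: x in {0,2}, choose 0; start
  pos 1: y in {1}, choose 1; 0->1 ok
  pos 2: y in {1}, choose 1; 1->1 ok
  pos 3: y in {1}, choose 1; 1->1 ok
  pos 4: y in {1}, choose 1; 1->1 ok
  pos 5: x in {0,2}, choose 0; 1->0 ok
  pos 6: y in {1}, choose 1; 0->1 ok
  pos 7: x in {0,2}, choose 0; 1->0 ok
  pos 8: x in {0,2}, choose 2; 0->2 ok
  pos 9: x in {0,2}, choose 0; 2->0 ok
  pos 10: x in {0,2}, choose 2; 0->2 ok
  pos 11: x in {0,2}, choose 2; 2->2 ok
  pos 12: x in {0,2}, choose 0; 2->0 ok
  pos 13: y in {1}, choose 1; 0->1 ok
  pos 14: y in {1}, choose 1; 1->1 ok
  pos 15: x in {0,2}, choose 0; 1->0 ok
  pos 16: x in {0,2}, choose 2; 0->2 ok
  pos 17: x in {0,2}, choose 2; 2->2 ok
  pos 18: x in {0,2}, choose 2; 2->2 ok
  pos 19: x in {0,2}, choose 2; 2->2 ok
  pos 20: x in {0,2}, choose 2; 2->2 ok
  pos 21: x in {0,2}, choose 0; 2->0 ok
  pos 22: x in {0,2}, choose 2; 0->2 ok
  pos 23: x in {0,2}, choose 0; 2->0 ok
  pos 24: x in {0,2}, choose 2; 0->2 ok
  pos 25: x in {0,2}, choose 2; 2->2 ok
  pos 26: x in {0,2}, choose 0; 2->0 ok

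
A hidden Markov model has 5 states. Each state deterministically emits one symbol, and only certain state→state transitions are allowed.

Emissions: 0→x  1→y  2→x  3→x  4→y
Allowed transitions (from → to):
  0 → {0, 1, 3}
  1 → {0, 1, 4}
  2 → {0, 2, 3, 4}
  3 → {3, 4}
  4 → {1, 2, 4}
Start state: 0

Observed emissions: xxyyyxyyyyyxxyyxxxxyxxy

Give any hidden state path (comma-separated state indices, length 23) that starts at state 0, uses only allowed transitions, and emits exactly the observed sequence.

  [0] x  {0,2,3}  => 0  start
  [1] x  {0,2,3}  => 0  0->0 ok
  [2] y  {1,4}  => 1  0->1 ok
  [3] y  {1,4}  => 4  1->4 ok
  [4] y  {1,4}  => 1  4->1 ok
  [5] x  {0,2,3}  => 0  1->0 ok
  [6] y  {1,4}  => 1  0->1 ok
  [7] y  {1,4}  => 4  1->4 ok
  [8] y  {1,4}  => 1  4->1 ok
  [9] y  {1,4}  => 4  1->4 ok
  [10] y  {1,4}  => 1  4->1 ok
  [11] x  {0,2,3}  => 0  1->0 ok
  [12] x  {0,2,3}  => 3  0->3 ok
  [13] y  {1,4}  => 4  3->4 ok
  [14] y  {1,4}  => 4  4->4 ok
  [15] x  {0,2,3}  => 2  4->2 ok
  [16] x  {0,2,3}  => 2  2->2 ok
  [17] x  {0,2,3}  => 0  2->0 ok
  [18] x  {0,2,3}  => 3  0->3 ok
  [19] y  {1,4}  => 4  3->4 ok
  [20] x  {0,2,3}  => 2  4->2 ok
  [21] x  {0,2,3}  => 3  2->3 ok
  [22] y  {1,4}  => 4  3->4 ok

0,0,1,4,1,0,1,4,1,4,1,0,3,4,4,2,2,0,3,4,2,3,4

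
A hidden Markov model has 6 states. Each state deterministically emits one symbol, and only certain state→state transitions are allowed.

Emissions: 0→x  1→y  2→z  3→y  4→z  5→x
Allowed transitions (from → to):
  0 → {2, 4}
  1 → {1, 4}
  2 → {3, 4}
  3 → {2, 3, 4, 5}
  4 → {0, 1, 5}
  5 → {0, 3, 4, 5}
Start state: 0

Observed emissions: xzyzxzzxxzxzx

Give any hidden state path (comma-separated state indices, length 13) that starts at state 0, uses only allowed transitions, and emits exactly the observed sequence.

0,4,1,4,0,2,4,5,0,4,0,4,5

  t0 'x' -> {0,5}, take 0 (start)
  t1 'z' -> {2,4}, take 4 (0->4 ok)
  t2 'y' -> {1,3}, take 1 (4->1 ok)
  t3 'z' -> {2,4}, take 4 (1->4 ok)
  t4 'x' -> {0,5}, take 0 (4->0 ok)
  t5 'z' -> {2,4}, take 2 (0->2 ok)
  t6 'z' -> {2,4}, take 4 (2->4 ok)
  t7 'x' -> {0,5}, take 5 (4->5 ok)
  t8 'x' -> {0,5}, take 0 (5->0 ok)
  t9 'z' -> {2,4}, take 4 (0->4 ok)
  t10 'x' -> {0,5}, take 0 (4->0 ok)
  t11 'z' -> {2,4}, take 4 (0->4 ok)
  t12 'x' -> {0,5}, take 5 (4->5 ok)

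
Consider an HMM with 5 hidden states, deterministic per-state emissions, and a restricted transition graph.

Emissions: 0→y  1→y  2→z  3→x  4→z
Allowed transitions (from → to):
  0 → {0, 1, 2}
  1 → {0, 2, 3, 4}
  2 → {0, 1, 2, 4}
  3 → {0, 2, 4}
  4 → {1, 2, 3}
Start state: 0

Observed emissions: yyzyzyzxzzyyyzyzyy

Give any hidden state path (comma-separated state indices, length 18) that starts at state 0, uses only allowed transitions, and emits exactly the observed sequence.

  0: obs=y cand={0,1} pick 0 [start]
  1: obs=y cand={0,1} pick 0 [0->0 ok]
  2: obs=z cand={2,4} pick 2 [0->2 ok]
  3: obs=y cand={0,1} pick 1 [2->1 ok]
  4: obs=z cand={2,4} pick 2 [1->2 ok]
  5: obs=y cand={0,1} pick 1 [2->1 ok]
  6: obs=z cand={2,4} pick 4 [1->4 ok]
  7: obs=x cand={3} pick 3 [4->3 ok]
  8: obs=z cand={2,4} pick 4 [3->4 ok]
  9: obs=z cand={2,4} pick 2 [4->2 ok]
  10: obs=y cand={0,1} pick 1 [2->1 ok]
  11: obs=y cand={0,1} pick 0 [1->0 ok]
  12: obs=y cand={0,1} pick 0 [0->0 ok]
  13: obs=z cand={2,4} pick 2 [0->2 ok]
  14: obs=y cand={0,1} pick 0 [2->0 ok]
  15: obs=z cand={2,4} pick 2 [0->2 ok]
  16: obs=y cand={0,1} pick 1 [2->1 ok]
  17: obs=y cand={0,1} pick 0 [1->0 ok]

0,0,2,1,2,1,4,3,4,2,1,0,0,2,0,2,1,0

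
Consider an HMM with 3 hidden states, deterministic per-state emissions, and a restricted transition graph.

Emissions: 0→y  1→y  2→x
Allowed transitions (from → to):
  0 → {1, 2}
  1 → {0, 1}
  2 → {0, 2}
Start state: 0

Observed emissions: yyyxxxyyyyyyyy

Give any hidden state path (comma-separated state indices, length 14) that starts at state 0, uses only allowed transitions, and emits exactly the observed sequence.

  t0 'y' -> {0,1}, take 0 (start)
  t1 'y' -> {0,1}, take 1 (0->1 ok)
  t2 'y' -> {0,1}, take 0 (1->0 ok)
  t3 'x' -> {2}, take 2 (0->2 ok)
  t4 'x' -> {2}, take 2 (2->2 ok)
  t5 'x' -> {2}, take 2 (2->2 ok)
  t6 'y' -> {0,1}, take 0 (2->0 ok)
  t7 'y' -> {0,1}, take 1 (0->1 ok)
  t8 'y' -> {0,1}, take 0 (1->0 ok)
  t9 'y' -> {0,1}, take 1 (0->1 ok)
  t10 'y' -> {0,1}, take 0 (1->0 ok)
  t11 'y' -> {0,1}, take 1 (0->1 ok)
  t12 'y' -> {0,1}, take 0 (1->0 ok)
  t13 'y' -> {0,1}, take 1 (0->1 ok)

0,1,0,2,2,2,0,1,0,1,0,1,0,1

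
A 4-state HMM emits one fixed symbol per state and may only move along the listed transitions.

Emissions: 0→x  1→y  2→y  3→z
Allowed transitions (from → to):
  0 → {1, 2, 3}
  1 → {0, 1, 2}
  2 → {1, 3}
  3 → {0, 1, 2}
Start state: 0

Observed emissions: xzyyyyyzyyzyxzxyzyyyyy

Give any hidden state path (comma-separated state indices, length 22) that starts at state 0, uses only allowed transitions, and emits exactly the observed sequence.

  0: obs=x cand={0} pick 0 [start]
  1: obs=z cand={3} pick 3 [0->3 ok]
  2: obs=y cand={1,2} pick 2 [3->2 ok]
  3: obs=y cand={1,2} pick 1 [2->1 ok]
  4: obs=y cand={1,2} pick 2 [1->2 ok]
  5: obs=y cand={1,2} pick 1 [2->1 ok]
  6: obs=y cand={1,2} pick 2 [1->2 ok]
  7: obs=z cand={3} pick 3 [2->3 ok]
  8: obs=y cand={1,2} pick 1 [3->1 ok]
  9: obs=y cand={1,2} pick 2 [1->2 ok]
  10: obs=z cand={3} pick 3 [2->3 ok]
  11: obs=y cand={1,2} pick 1 [3->1 ok]
  12: obs=x cand={0} pick 0 [1->0 ok]
  13: obs=z cand={3} pick 3 [0->3 ok]
  14: obs=x cand={0} pick 0 [3->0 ok]
  15: obs=y cand={1,2} pick 2 [0->2 ok]
  16: obs=z cand={3} pick 3 [2->3 ok]
  17: obs=y cand={1,2} pick 1 [3->1 ok]
  18: obs=y cand={1,2} pick 1 [1->1 ok]
  19: obs=y cand={1,2} pick 2 [1->2 ok]
  20: obs=y cand={1,2} pick 1 [2->1 ok]
  21: obs=y cand={1,2} pick 2 [1->2 ok]

0,3,2,1,2,1,2,3,1,2,3,1,0,3,0,2,3,1,1,2,1,2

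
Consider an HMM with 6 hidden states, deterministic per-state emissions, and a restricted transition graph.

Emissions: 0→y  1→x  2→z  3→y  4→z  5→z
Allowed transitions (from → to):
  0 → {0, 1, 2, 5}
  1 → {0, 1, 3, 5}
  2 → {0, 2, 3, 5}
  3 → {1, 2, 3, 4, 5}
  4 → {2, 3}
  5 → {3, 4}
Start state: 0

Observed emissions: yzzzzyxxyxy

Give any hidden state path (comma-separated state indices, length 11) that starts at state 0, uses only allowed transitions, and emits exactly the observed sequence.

0,5,4,2,2,0,1,1,0,1,3

  [0] y  {0,3}  => 0  start
  [1] z  {2,4,5}  => 5  0->5 ok
  [2] z  {2,4,5}  => 4  5->4 ok
  [3] z  {2,4,5}  => 2  4->2 ok
  [4] z  {2,4,5}  => 2  2->2 ok
  [5] y  {0,3}  => 0  2->0 ok
  [6] x  {1}  => 1  0->1 ok
  [7] x  {1}  => 1  1->1 ok
  [8] y  {0,3}  => 0  1->0 ok
  [9] x  {1}  => 1  0->1 ok
  [10] y  {0,3}  => 3  1->3 ok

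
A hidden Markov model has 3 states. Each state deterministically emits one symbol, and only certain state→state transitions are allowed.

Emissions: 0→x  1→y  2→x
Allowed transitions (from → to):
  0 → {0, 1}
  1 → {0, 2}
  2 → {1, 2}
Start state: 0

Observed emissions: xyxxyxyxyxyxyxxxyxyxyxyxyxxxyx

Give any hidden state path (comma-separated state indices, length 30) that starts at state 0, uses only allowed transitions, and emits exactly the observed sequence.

0,1,2,2,1,0,1,2,1,2,1,0,1,2,2,2,1,2,1,2,1,0,1,0,1,2,2,2,1,2

  [0] x  {0,2}  => 0  start
  [1] y  {1}  => 1  0->1 ok
  [2] x  {0,2}  => 2  1->2 ok
  [3] x  {0,2}  => 2  2->2 ok
  [4] y  {1}  => 1  2->1 ok
  [5] x  {0,2}  => 0  1->0 ok
  [6] y  {1}  => 1  0->1 ok
  [7] x  {0,2}  => 2  1->2 ok
  [8] y  {1}  => 1  2->1 ok
  [9] x  {0,2}  => 2  1->2 ok
  [10] y  {1}  => 1  2->1 ok
  [11] x  {0,2}  => 0  1->0 ok
  [12] y  {1}  => 1  0->1 ok
  [13] x  {0,2}  => 2  1->2 ok
  [14] x  {0,2}  => 2  2->2 ok
  [15] x  {0,2}  => 2  2->2 ok
  [16] y  {1}  => 1  2->1 ok
  [17] x  {0,2}  => 2  1->2 ok
  [18] y  {1}  => 1  2->1 ok
  [19] x  {0,2}  => 2  1->2 ok
  [20] y  {1}  => 1  2->1 ok
  [21] x  {0,2}  => 0  1->0 ok
  [22] y  {1}  => 1  0->1 ok
  [23] x  {0,2}  => 0  1->0 ok
  [24] y  {1}  => 1  0->1 ok
  [25] x  {0,2}  => 2  1->2 ok
  [26] x  {0,2}  => 2  2->2 ok
  [27] x  {0,2}  => 2  2->2 ok
  [28] y  {1}  => 1  2->1 ok
  [29] x  {0,2}  => 2  1->2 ok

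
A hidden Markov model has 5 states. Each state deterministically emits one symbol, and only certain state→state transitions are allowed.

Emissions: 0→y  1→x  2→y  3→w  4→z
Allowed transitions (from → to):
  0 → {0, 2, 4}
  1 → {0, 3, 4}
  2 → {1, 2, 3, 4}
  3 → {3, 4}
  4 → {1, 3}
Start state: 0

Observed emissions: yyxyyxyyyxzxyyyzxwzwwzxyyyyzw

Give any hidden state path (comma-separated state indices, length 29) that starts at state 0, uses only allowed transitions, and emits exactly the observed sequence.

0,2,1,0,2,1,0,0,2,1,4,1,0,0,2,4,1,3,4,3,3,4,1,0,0,0,2,4,3

  [0] y  {0,2}  => 0  start
  [1] y  {0,2}  => 2  0->2 ok
  [2] x  {1}  => 1  2->1 ok
  [3] y  {0,2}  => 0  1->0 ok
  [4] y  {0,2}  => 2  0->2 ok
  [5] x  {1}  => 1  2->1 ok
  [6] y  {0,2}  => 0  1->0 ok
  [7] y  {0,2}  => 0  0->0 ok
  [8] y  {0,2}  => 2  0->2 ok
  [9] x  {1}  => 1  2->1 ok
  [10] z  {4}  => 4  1->4 ok
  [11] x  {1}  => 1  4->1 ok
  [12] y  {0,2}  => 0  1->0 ok
  [13] y  {0,2}  => 0  0->0 ok
  [14] y  {0,2}  => 2  0->2 ok
  [15] z  {4}  => 4  2->4 ok
  [16] x  {1}  => 1  4->1 ok
  [17] w  {3}  => 3  1->3 ok
  [18] z  {4}  => 4  3->4 ok
  [19] w  {3}  => 3  4->3 ok
  [20] w  {3}  => 3  3->3 ok
  [21] z  {4}  => 4  3->4 ok
  [22] x  {1}  => 1  4->1 ok
  [23] y  {0,2}  => 0  1->0 ok
  [24] y  {0,2}  => 0  0->0 ok
  [25] y  {0,2}  => 0  0->0 ok
  [26] y  {0,2}  => 2  0->2 ok
  [27] z  {4}  => 4  2->4 ok
  [28] w  {3}  => 3  4->3 ok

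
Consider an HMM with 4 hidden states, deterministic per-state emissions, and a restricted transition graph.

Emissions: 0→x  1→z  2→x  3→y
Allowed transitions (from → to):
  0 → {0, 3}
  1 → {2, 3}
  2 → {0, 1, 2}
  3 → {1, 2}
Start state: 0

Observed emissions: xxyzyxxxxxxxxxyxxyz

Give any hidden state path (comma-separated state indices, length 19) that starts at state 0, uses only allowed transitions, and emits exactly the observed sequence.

0,0,3,1,3,2,2,2,2,2,2,2,0,0,3,2,0,3,1

  0: obs=x cand={0,2} pick 0 [start]
  1: obs=x cand={0,2} pick 0 [0->0 ok]
  2: obs=y cand={3} pick 3 [0->3 ok]
  3: obs=z cand={1} pick 1 [3->1 ok]
  4: obs=y cand={3} pick 3 [1->3 ok]
  5: obs=x cand={0,2} pick 2 [3->2 ok]
  6: obs=x cand={0,2} pick 2 [2->2 ok]
  7: obs=x cand={0,2} pick 2 [2->2 ok]
  8: obs=x cand={0,2} pick 2 [2->2 ok]
  9: obs=x cand={0,2} pick 2 [2->2 ok]
  10: obs=x cand={0,2} pick 2 [2->2 ok]
  11: obs=x cand={0,2} pick 2 [2->2 ok]
  12: obs=x cand={0,2} pick 0 [2->0 ok]
  13: obs=x cand={0,2} pick 0 [0->0 ok]
  14: obs=y cand={3} pick 3 [0->3 ok]
  15: obs=x cand={0,2} pick 2 [3->2 ok]
  16: obs=x cand={0,2} pick 0 [2->0 ok]
  17: obs=y cand={3} pick 3 [0->3 ok]
  18: obs=z cand={1} pick 1 [3->1 ok]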